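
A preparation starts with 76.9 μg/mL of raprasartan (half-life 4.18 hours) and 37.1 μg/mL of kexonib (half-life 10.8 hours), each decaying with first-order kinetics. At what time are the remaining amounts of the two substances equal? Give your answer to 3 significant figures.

7.17 hours

Set 76.9·(1/2)^(t/4.18) = 37.1·(1/2)^(t/10.8).
Taking log₂: log₂(76.9/37.1) = t·(1/4.18 − 1/10.8).
log₂(2.0728) = 1.0516; 1/4.18 − 1/10.8 = 0.14664.
t = 1.0516 / 0.14664 ≈ 7.171 hours.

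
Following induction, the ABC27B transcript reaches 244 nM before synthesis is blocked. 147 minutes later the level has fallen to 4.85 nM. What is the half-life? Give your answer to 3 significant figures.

A/A₀ = 4.85/244 ≈ 0.019877.
n = log₂(50.309) ≈ 5.6528 half-lives elapsed in 147 minutes.
t½ = 147/5.6528 ≈ 26.005 minutes.

26.0 minutes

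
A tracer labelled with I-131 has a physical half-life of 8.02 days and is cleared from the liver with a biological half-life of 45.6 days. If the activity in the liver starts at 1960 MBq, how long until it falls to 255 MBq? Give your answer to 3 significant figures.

20.1 days

1/t_eff = 1/t_phys + 1/t_biol = 1/8.02 + 1/45.6 = 0.14662 per day.
t_eff = 8.02 × 45.6 / (8.02 + 45.6) ≈ 6.8204 days.
n = log₂(1960/255) ≈ 2.9423; t = 2.9423 × 6.8204 ≈ 20.068 days.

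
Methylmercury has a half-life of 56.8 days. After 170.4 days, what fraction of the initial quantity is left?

n = 170.4/56.8 ≈ 3 half-lives.
Fraction remaining = (1/2)^3 ≈ 0.125.

0.125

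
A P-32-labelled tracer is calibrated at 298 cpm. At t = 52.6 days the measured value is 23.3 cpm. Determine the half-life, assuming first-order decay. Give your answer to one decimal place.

14.3 days

A/A₀ = 23.3/298 ≈ 0.078188.
n = log₂(12.79) ≈ 3.6769 half-lives elapsed in 52.6 days.
t½ = 52.6/3.6769 ≈ 14.305 days.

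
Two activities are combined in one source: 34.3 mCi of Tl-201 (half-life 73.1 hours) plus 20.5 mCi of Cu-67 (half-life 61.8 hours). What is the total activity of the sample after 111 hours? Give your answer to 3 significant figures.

17.9 mCi

Tl-201: 34.3 × (1/2)^(111/73.1) = 34.3 × (1/2)^1.5185 ≈ 11.973 mCi.
Cu-67: 20.5 × (1/2)^(111/61.8) = 20.5 × (1/2)^1.7961 ≈ 5.9029 mCi.
Total = 11.973 + 5.9029 ≈ 17.876 mCi.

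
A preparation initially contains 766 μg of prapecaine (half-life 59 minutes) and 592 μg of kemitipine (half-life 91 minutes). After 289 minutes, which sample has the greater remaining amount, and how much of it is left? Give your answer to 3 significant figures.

kemitipine, 65.5 μg

prapecaine: 766 × (1/2)^4.8983 ≈ 25.686 μg.
kemitipine: 592 × (1/2)^3.1758 ≈ 65.509 μg.
Kemitipine has more remaining, at ≈ 65.509 μg.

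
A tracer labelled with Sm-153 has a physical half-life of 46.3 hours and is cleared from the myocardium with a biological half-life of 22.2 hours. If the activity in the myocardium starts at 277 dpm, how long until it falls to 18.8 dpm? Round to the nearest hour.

58 hours

1/t_eff = 1/t_phys + 1/t_biol = 1/46.3 + 1/22.2 = 0.066643 per hour.
t_eff = 46.3 × 22.2 / (46.3 + 22.2) ≈ 15.005 hours.
n = log₂(277/18.8) ≈ 3.8811; t = 3.8811 × 15.005 ≈ 58.237 hours.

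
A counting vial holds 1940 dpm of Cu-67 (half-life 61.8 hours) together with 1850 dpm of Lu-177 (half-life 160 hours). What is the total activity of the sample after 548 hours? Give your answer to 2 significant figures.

Cu-67: 1940 × (1/2)^(548/61.8) = 1940 × (1/2)^8.8673 ≈ 4.1541 dpm.
Lu-177: 1850 × (1/2)^(548/160) = 1850 × (1/2)^3.425 ≈ 172.24 dpm.
Total = 4.1541 + 172.24 ≈ 176.4 dpm.

180 dpm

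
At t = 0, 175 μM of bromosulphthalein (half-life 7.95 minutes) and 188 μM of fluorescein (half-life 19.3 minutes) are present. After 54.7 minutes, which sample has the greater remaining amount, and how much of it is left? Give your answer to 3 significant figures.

fluorescein, 26.4 μM

bromosulphthalein: 175 × (1/2)^6.8805 ≈ 1.4853 μM.
fluorescein: 188 × (1/2)^2.8342 ≈ 26.362 μM.
Fluorescein has more remaining, at ≈ 26.362 μM.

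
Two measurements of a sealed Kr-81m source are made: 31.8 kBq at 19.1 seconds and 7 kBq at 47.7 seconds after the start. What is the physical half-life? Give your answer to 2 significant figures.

Over Δt = 47.7 − 19.1 = 28.6 seconds, the level fell by a factor of 31.8/7 ≈ 4.5429.
n = log₂(4.5429) ≈ 2.1836 half-lives, so t½ = 28.6/2.1836 ≈ 13.098 seconds.

13 seconds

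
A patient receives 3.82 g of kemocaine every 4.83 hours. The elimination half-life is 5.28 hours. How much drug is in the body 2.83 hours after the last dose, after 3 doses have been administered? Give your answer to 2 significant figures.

4.8 g

The 3 doses were given 12.49, 7.66, 2.83 hours ago.
Total = 3.82·(1/2)^(12.49/5.28) + 3.82·(1/2)^(7.66/5.28) + 3.82·(1/2)^(2.83/5.28)
      = 0.74126 + 1.3975 + 2.6346 ≈ 4.7733 g.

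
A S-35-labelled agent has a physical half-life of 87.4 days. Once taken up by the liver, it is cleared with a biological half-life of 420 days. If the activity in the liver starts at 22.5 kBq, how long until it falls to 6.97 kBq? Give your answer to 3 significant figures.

122 days

1/t_eff = 1/t_phys + 1/t_biol = 1/87.4 + 1/420 = 0.013823 per day.
t_eff = 87.4 × 420 / (87.4 + 420) ≈ 72.345 days.
n = log₂(22.5/6.97) ≈ 1.6907; t = 1.6907 × 72.345 ≈ 122.31 days.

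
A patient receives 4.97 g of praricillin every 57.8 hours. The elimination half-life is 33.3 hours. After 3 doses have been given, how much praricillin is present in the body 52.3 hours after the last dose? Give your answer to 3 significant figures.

2.33 g

The 3 doses were given 167.9, 110.1, 52.3 hours ago.
Total = 4.97·(1/2)^(167.9/33.3) + 4.97·(1/2)^(110.1/33.3) + 4.97·(1/2)^(52.3/33.3)
      = 0.15085 + 0.50241 + 1.6733 ≈ 2.3265 g.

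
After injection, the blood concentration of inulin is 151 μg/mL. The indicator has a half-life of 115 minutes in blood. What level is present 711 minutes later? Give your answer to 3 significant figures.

2.08 μg/mL

Number of half-lives: n = 711/115 ≈ 6.1826.
Remaining = 151 × (1/2)^6.1826 = 151 × 0.013767 ≈ 2.0789 μg/mL.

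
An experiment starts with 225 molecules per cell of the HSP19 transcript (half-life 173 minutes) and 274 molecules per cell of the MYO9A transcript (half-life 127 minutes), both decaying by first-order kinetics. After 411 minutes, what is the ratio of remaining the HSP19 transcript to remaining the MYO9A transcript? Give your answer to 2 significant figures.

HSP19 transcript: 225 × (1/2)^(411/173) = 225 × (1/2)^2.3757 ≈ 43.353 molecules per cell.
MYO9A transcript: 274 × (1/2)^(411/127) = 274 × (1/2)^3.2362 ≈ 29.077 molecules per cell.
Ratio ≈ 43.353 / 29.077 ≈ 1.491.

1.5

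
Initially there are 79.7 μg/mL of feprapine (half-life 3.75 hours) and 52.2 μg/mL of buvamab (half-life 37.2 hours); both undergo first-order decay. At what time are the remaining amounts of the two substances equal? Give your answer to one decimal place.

Set 79.7·(1/2)^(t/3.75) = 52.2·(1/2)^(t/37.2).
Taking log₂: log₂(79.7/52.2) = t·(1/3.75 − 1/37.2).
log₂(1.5268) = 0.61053; 1/3.75 − 1/37.2 = 0.23978.
t = 0.61053 / 0.23978 ≈ 2.5462 hours.

2.5 hours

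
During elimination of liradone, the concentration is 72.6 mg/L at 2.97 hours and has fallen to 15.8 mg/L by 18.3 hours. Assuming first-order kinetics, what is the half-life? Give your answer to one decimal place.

7.0 hours

Over Δt = 18.3 − 2.97 = 15.33 hours, the level fell by a factor of 72.6/15.8 ≈ 4.5949.
n = log₂(4.5949) ≈ 2.2 half-lives, so t½ = 15.33/2.2 ≈ 6.968 hours.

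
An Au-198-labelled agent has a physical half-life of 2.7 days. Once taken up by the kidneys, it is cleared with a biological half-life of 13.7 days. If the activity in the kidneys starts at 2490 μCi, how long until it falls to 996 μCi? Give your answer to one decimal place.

3.0 days

1/t_eff = 1/t_phys + 1/t_biol = 1/2.7 + 1/13.7 = 0.44336 per day.
t_eff = 2.7 × 13.7 / (2.7 + 13.7) ≈ 2.2555 days.
n = log₂(2490/996) ≈ 1.3219; t = 1.3219 × 2.2555 ≈ 2.9816 days.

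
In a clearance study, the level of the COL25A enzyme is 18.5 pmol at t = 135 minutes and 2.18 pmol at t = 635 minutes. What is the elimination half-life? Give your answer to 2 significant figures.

160 minutes

Over Δt = 635 − 135 = 500 minutes, the level fell by a factor of 18.5/2.18 ≈ 8.4862.
n = log₂(8.4862) ≈ 3.0851 half-lives, so t½ = 500/3.0851 ≈ 162.07 minutes.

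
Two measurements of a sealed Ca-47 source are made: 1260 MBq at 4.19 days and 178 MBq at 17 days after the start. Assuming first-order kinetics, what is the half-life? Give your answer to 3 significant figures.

Over Δt = 17 − 4.19 = 12.81 days, the level fell by a factor of 1260/178 ≈ 7.0787.
n = log₂(7.0787) ≈ 2.8235 half-lives, so t½ = 12.81/2.8235 ≈ 4.537 days.

4.54 days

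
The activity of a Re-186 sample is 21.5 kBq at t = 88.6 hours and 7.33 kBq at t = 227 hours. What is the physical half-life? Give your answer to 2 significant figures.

89 hours

Over Δt = 227 − 88.6 = 138.4 hours, the level fell by a factor of 21.5/7.33 ≈ 2.9332.
n = log₂(2.9332) ≈ 1.5525 half-lives, so t½ = 138.4/1.5525 ≈ 89.149 hours.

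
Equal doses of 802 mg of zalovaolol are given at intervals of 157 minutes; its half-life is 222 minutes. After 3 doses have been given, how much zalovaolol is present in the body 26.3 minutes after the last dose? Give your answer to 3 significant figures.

The 3 doses were given 340.3, 183.3, 26.3 minutes ago.
Total = 802·(1/2)^(340.3/222) + 802·(1/2)^(183.3/222) + 802·(1/2)^(26.3/222)
      = 277.16 + 452.5 + 738.77 ≈ 1468.4 mg.

1470 mg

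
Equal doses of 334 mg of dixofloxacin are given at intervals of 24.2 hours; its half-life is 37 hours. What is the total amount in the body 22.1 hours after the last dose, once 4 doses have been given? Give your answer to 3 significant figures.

The 4 doses were given 94.7, 70.5, 46.3, 22.1 hours ago.
Total = 334·(1/2)^(94.7/37) + 334·(1/2)^(70.5/37) + 334·(1/2)^(46.3/37) + 334·(1/2)^(22.1/37)
      = 56.659 + 89.158 + 140.3 + 220.77 ≈ 506.89 mg.

507 mg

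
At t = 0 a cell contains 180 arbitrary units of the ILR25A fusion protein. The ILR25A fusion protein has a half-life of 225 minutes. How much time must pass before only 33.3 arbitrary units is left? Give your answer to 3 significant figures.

548 minutes

Fraction remaining = 33.3/180 ≈ 0.185.
n = log₂(180/33.3) = ln(5.4054)/ln 2 ≈ 2.4344 half-lives.
t = n × t½ = 2.4344 × 225 ≈ 547.74 minutes.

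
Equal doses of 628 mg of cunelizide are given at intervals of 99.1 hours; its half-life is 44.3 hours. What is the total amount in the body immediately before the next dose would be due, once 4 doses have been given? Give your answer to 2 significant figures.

The 4 doses were given 396.4, 297.3, 198.2, 99.1 hours ago.
Total = 628·(1/2)^(396.4/44.3) + 628·(1/2)^(297.3/44.3) + 628·(1/2)^(198.2/44.3) + 628·(1/2)^(99.1/44.3)
      = 1.2715 + 5.9942 + 28.258 + 133.21 ≈ 168.74 mg.

170 mg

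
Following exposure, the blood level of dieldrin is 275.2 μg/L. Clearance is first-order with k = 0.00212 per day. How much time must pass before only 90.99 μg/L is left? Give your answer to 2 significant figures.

t½ = ln 2 / k = 0.69315 / 0.00212 ≈ 326.96 days.
Fraction remaining = 90.99/275.2 ≈ 0.33063.
n = log₂(275.2/90.99) = ln(3.0245)/ln 2 ≈ 1.5967 half-lives.
t = n × t½ = 1.5967 × 326.96 ≈ 522.05 days.

520 days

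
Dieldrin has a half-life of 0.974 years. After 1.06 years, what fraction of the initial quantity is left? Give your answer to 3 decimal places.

0.470

n = 1.06/0.974 ≈ 1.0883 half-lives.
Fraction remaining = (1/2)^1.0883 ≈ 0.47032.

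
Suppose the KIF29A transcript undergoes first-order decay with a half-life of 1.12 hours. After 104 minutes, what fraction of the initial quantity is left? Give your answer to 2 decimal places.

0.34

104 minutes = 1.73333 hours.
n = 1.73333/1.12 ≈ 1.5476 half-lives.
Fraction remaining = (1/2)^1.5476 ≈ 0.34207.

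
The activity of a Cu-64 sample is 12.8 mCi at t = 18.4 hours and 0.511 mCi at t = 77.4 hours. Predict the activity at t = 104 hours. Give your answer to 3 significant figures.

0.120 mCi

Over Δt = 77.4 − 18.4 = 59 hours, the level fell by a factor of 12.8/0.511 ≈ 25.049.
n = log₂(25.049) ≈ 4.6467 half-lives, so t½ = 59/4.6467 ≈ 12.697 hours.
From t = 77.4 to t = 104: 0.511 × (1/2)^((104−77.4)/12.697) ≈ 0.11961 mCi.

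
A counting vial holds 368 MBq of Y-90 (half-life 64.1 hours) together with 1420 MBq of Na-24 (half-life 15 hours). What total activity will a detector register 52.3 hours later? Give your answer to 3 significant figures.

Y-90: 368 × (1/2)^(52.3/64.1) = 368 × (1/2)^0.81591 ≈ 209.04 MBq.
Na-24: 1420 × (1/2)^(52.3/15) = 1420 × (1/2)^3.4867 ≈ 126.68 MBq.
Total = 209.04 + 126.68 ≈ 335.72 MBq.

336 MBq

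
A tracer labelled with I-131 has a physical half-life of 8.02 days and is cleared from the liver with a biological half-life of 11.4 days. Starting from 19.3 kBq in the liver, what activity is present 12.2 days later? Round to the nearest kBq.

1/t_eff = 1/t_phys + 1/t_biol = 1/8.02 + 1/11.4 = 0.21241 per day.
t_eff = 8.02 × 11.4 / (8.02 + 11.4) ≈ 4.7079 days.
Remaining = 19.3 × (1/2)^(12.2/4.7079) = 19.3 × (1/2)^2.5914 ≈ 3.2024 kBq.

3 kBq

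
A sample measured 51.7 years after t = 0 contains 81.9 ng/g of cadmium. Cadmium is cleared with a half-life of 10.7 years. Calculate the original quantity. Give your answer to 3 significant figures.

Number of half-lives elapsed: n = 51.7/10.7 ≈ 4.8318.
A₀ = A × 2^n = 81.9 × 2^4.8318 = 81.9 × 28.478 ≈ 2332.3 ng/g.

2330 ng/g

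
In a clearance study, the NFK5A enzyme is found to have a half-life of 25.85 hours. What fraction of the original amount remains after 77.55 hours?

0.125

n = 77.55/25.85 ≈ 3 half-lives.
Fraction remaining = (1/2)^3 ≈ 0.125.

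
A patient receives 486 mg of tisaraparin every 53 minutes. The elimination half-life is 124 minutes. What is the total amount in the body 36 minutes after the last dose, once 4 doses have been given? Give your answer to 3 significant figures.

The 4 doses were given 195, 142, 89, 36 minutes ago.
Total = 486·(1/2)^(195/124) + 486·(1/2)^(142/124) + 486·(1/2)^(89/124) + 486·(1/2)^(36/124)
      = 163.4 + 219.74 + 295.51 + 397.41 ≈ 1076.1 mg.

1080 mg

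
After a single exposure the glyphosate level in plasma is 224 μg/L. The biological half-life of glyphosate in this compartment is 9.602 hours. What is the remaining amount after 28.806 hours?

28 μg/L

Elapsed time is 3 half-lives (28.806/9.602).
Each half-life halves the amount: 224 × (1/2)^3 = 224/8 = 28 μg/L.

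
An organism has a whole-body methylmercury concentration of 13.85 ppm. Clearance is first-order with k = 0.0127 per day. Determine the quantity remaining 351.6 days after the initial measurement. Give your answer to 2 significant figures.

t½ = ln 2 / k = 0.69315 / 0.0127 ≈ 54.579 days.
Number of half-lives: n = 351.6/54.579 ≈ 6.4421.
Remaining = 13.85 × (1/2)^6.4421 = 13.85 × 0.011501 ≈ 0.15929 ppm.

0.16 ppm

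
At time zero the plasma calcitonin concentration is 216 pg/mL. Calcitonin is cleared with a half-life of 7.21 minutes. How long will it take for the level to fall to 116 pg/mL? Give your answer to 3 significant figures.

6.47 minutes

Fraction remaining = 116/216 ≈ 0.53704.
n = log₂(216/116) = ln(1.8621)/ln 2 ≈ 0.89691 half-lives.
t = n × t½ = 0.89691 × 7.21 ≈ 6.4667 minutes.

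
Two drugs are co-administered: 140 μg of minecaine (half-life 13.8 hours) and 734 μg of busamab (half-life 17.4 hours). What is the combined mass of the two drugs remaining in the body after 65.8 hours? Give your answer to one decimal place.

58.5 μg

minecaine: 140 × (1/2)^(65.8/13.8) = 140 × (1/2)^4.7681 ≈ 5.1379 μg.
busamab: 734 × (1/2)^(65.8/17.4) = 734 × (1/2)^3.7816 ≈ 53.373 μg.
Total = 5.1379 + 53.373 ≈ 58.51 μg.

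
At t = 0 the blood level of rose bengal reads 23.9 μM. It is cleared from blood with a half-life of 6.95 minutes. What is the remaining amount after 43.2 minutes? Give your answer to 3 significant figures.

Number of half-lives: n = 43.2/6.95 ≈ 6.2158.
Remaining = 23.9 × (1/2)^6.2158 = 23.9 × 0.013454 ≈ 0.32155 μM.

0.322 μM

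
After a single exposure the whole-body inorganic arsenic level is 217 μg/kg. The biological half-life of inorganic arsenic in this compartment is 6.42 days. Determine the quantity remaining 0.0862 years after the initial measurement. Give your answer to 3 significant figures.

7.26 μg/kg

Convert the elapsed time: 0.0862 years = 31.463 days.
Number of half-lives: n = 31.463/6.42 ≈ 4.9008.
Remaining = 217 × (1/2)^4.9008 = 217 × 0.033475 ≈ 7.264 μg/kg.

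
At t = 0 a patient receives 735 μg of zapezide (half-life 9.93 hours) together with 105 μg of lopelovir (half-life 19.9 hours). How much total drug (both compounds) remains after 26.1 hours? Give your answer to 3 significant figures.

161 μg

zapezide: 735 × (1/2)^(26.1/9.93) = 735 × (1/2)^2.6284 ≈ 118.87 μg.
lopelovir: 105 × (1/2)^(26.1/19.9) = 105 × (1/2)^1.3116 ≈ 42.303 μg.
Total = 118.87 + 42.303 ≈ 161.17 μg.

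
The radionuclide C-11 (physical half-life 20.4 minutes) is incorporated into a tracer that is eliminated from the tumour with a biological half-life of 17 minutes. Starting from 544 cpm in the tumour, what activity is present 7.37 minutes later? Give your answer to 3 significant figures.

314 cpm

1/t_eff = 1/t_phys + 1/t_biol = 1/20.4 + 1/17 = 0.10784 per minute.
t_eff = 20.4 × 17 / (20.4 + 17) ≈ 9.2727 minutes.
Remaining = 544 × (1/2)^(7.37/9.2727) = 544 × (1/2)^0.7948 ≈ 313.57 cpm.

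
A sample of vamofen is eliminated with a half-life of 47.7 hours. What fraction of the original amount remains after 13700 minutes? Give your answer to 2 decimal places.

13700 minutes = 228.333 hours.
n = 228.333/47.7 ≈ 4.7869 half-lives.
Fraction remaining = (1/2)^4.7869 ≈ 0.036225.

0.04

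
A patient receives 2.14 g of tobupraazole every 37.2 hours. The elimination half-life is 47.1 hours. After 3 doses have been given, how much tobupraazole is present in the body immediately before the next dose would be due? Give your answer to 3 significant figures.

The 3 doses were given 111.6, 74.4, 37.2 hours ago.
Total = 2.14·(1/2)^(111.6/47.1) + 2.14·(1/2)^(74.4/47.1) + 2.14·(1/2)^(37.2/47.1)
      = 0.41414 + 0.71598 + 1.2378 ≈ 2.3679 g.

2.37 g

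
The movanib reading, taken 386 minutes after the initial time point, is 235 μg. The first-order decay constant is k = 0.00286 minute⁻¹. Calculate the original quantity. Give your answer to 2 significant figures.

710 μg

t½ = ln 2 / k = 0.69315 / 0.00286 ≈ 242.36 minutes.
Number of half-lives elapsed: n = 386/242.36 ≈ 1.5927.
A₀ = A × 2^n = 235 × 2^1.5927 = 235 × 3.0161 ≈ 708.78 μg.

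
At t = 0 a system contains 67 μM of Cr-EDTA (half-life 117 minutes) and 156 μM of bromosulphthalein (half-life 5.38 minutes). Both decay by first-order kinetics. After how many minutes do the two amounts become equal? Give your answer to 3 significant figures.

6.88 minutes

Set 67·(1/2)^(t/117) = 156·(1/2)^(t/5.38).
Taking log₂: log₂(67/156) = t·(1/117 − 1/5.38).
log₂(0.42949) = -1.2193; 1/117 − 1/5.38 = -0.17733.
t = -1.2193 / -0.17733 ≈ 6.8761 minutes.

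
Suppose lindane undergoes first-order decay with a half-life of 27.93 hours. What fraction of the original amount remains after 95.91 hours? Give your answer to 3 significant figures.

0.0925

n = 95.91/27.93 ≈ 3.4339 half-lives.
Fraction remaining = (1/2)^3.4339 ≈ 0.09253.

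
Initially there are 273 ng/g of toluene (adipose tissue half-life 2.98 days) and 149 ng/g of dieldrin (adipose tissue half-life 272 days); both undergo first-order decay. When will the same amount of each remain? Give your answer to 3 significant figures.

Set 273·(1/2)^(t/2.98) = 149·(1/2)^(t/272).
Taking log₂: log₂(273/149) = t·(1/2.98 − 1/272).
log₂(1.8322) = 0.87359; 1/2.98 − 1/272 = 0.33189.
t = 0.87359 / 0.33189 ≈ 2.6321 days.

2.63 days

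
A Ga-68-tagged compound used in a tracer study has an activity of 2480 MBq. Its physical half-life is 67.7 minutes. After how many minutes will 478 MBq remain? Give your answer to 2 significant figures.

Fraction remaining = 478/2480 ≈ 0.19274.
n = log₂(2480/478) = ln(5.1883)/ln 2 ≈ 2.3753 half-lives.
t = n × t½ = 2.3753 × 67.7 ≈ 160.8 minutes.

160 minutes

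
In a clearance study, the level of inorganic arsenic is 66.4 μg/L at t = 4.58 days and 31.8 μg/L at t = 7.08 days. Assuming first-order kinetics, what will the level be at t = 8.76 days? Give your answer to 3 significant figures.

19.4 μg/L

Over Δt = 7.08 − 4.58 = 2.5 days, the level fell by a factor of 66.4/31.8 ≈ 2.0881.
n = log₂(2.0881) ≈ 1.0622 half-lives, so t½ = 2.5/1.0622 ≈ 2.3537 days.
From t = 7.08 to t = 8.76: 31.8 × (1/2)^((8.76−7.08)/2.3537) ≈ 19.389 μg/L.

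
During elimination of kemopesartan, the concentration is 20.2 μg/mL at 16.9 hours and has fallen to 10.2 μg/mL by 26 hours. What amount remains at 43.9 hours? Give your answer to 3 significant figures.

Over Δt = 26 − 16.9 = 9.1 hours, the level fell by a factor of 20.2/10.2 ≈ 1.9804.
n = log₂(1.9804) ≈ 0.98579 half-lives, so t½ = 9.1/0.98579 ≈ 9.2312 hours.
From t = 26 to t = 43.9: 10.2 × (1/2)^((43.9−26)/9.2312) ≈ 2.66 μg/mL.

2.66 μg/mL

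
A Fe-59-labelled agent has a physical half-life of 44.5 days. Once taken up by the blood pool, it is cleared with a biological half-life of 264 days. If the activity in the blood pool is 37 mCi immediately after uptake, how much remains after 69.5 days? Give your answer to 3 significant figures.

10.4 mCi

1/t_eff = 1/t_phys + 1/t_biol = 1/44.5 + 1/264 = 0.02626 per day.
t_eff = 44.5 × 264 / (44.5 + 264) ≈ 38.081 days.
Remaining = 37 × (1/2)^(69.5/38.081) = 37 × (1/2)^1.8251 ≈ 10.443 mCi.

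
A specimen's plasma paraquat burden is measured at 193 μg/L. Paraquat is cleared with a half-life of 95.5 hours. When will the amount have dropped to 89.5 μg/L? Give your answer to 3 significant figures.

Fraction remaining = 89.5/193 ≈ 0.46373.
n = log₂(193/89.5) = ln(2.1564)/ln 2 ≈ 1.1086 half-lives.
t = n × t½ = 1.1086 × 95.5 ≈ 105.88 hours.

106 hours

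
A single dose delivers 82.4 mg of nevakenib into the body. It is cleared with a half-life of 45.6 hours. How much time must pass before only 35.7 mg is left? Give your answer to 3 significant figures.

Fraction remaining = 35.7/82.4 ≈ 0.43325.
n = log₂(82.4/35.7) = ln(2.3081)/ln 2 ≈ 1.2067 half-lives.
t = n × t½ = 1.2067 × 45.6 ≈ 55.026 hours.

55.0 hours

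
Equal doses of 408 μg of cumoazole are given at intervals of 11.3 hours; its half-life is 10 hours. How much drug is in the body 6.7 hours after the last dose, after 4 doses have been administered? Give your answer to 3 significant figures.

The 4 doses were given 40.6, 29.3, 18, 6.7 hours ago.
Total = 408·(1/2)^(40.6/10) + 408·(1/2)^(29.3/10) + 408·(1/2)^(18/10) + 408·(1/2)^(6.7/10)
      = 24.461 + 53.536 + 117.17 + 256.43 ≈ 451.59 μg.

452 μg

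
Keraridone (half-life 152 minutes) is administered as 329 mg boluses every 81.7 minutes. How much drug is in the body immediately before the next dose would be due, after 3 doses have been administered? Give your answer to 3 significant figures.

The 3 doses were given 245.1, 163.4, 81.7 minutes ago.
Total = 329·(1/2)^(245.1/152) + 329·(1/2)^(163.4/152) + 329·(1/2)^(81.7/152)
      = 107.59 + 156.17 + 226.67 ≈ 490.43 mg.

490 mg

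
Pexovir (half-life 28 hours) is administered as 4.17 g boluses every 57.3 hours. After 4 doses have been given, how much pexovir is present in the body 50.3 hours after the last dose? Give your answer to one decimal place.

1.6 g

The 4 doses were given 222.2, 164.9, 107.6, 50.3 hours ago.
Total = 4.17·(1/2)^(222.2/28) + 4.17·(1/2)^(164.9/28) + 4.17·(1/2)^(107.6/28) + 4.17·(1/2)^(50.3/28)
      = 0.017031 + 0.070353 + 0.29062 + 1.2005 ≈ 1.5785 g.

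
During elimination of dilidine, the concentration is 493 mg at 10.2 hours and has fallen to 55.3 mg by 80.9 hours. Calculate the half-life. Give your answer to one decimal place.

22.4 hours

Over Δt = 80.9 − 10.2 = 70.7 hours, the level fell by a factor of 493/55.3 ≈ 8.915.
n = log₂(8.915) ≈ 3.1562 half-lives, so t½ = 70.7/3.1562 ≈ 22.4 hours.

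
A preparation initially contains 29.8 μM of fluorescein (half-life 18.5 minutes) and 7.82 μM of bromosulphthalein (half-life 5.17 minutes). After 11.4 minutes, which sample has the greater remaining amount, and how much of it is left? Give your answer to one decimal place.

fluorescein: 29.8 × (1/2)^0.61622 ≈ 19.441 μM.
bromosulphthalein: 7.82 × (1/2)^2.205 ≈ 1.696 μM.
Fluorescein has more remaining, at ≈ 19.441 μM.

fluorescein, 19.4 μM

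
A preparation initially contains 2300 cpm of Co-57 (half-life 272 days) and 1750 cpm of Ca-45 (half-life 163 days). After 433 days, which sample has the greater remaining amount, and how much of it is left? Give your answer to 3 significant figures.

Co-57: 2300 × (1/2)^1.5919 ≈ 762.98 cpm.
Ca-45: 1750 × (1/2)^2.6564 ≈ 277.57 cpm.
Co-57 has more remaining, at ≈ 762.98 cpm.

Co-57, 763 cpm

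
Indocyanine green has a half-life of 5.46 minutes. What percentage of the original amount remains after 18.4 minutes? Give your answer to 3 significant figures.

9.67%

n = 18.4/5.46 ≈ 3.37 half-lives.
Fraction remaining = (1/2)^3.37 ≈ 0.096725, i.e. 9.6725%.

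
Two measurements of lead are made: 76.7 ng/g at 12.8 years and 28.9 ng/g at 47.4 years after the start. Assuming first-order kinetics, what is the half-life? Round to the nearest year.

25 years

Over Δt = 47.4 − 12.8 = 34.6 years, the level fell by a factor of 76.7/28.9 ≈ 2.654.
n = log₂(2.654) ≈ 1.4082 half-lives, so t½ = 34.6/1.4082 ≈ 24.571 years.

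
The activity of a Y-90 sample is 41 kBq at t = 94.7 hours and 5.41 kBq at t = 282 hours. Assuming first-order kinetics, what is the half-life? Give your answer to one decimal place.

64.1 hours

Over Δt = 282 − 94.7 = 187.3 hours, the level fell by a factor of 41/5.41 ≈ 7.5786.
n = log₂(7.5786) ≈ 2.9219 half-lives, so t½ = 187.3/2.9219 ≈ 64.102 hours.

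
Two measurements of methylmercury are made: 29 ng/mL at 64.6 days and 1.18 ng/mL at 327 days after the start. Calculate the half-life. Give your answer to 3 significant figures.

Over Δt = 327 − 64.6 = 262.4 days, the level fell by a factor of 29/1.18 ≈ 24.576.
n = log₂(24.576) ≈ 4.6192 half-lives, so t½ = 262.4/4.6192 ≈ 56.806 days.

56.8 days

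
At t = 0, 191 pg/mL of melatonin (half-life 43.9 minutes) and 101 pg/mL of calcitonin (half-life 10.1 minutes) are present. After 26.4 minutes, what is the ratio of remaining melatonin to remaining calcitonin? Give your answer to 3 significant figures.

7.63

melatonin: 191 × (1/2)^(26.4/43.9) = 191 × (1/2)^0.60137 ≈ 125.89 pg/mL.
calcitonin: 101 × (1/2)^(26.4/10.1) = 101 × (1/2)^2.6139 ≈ 16.499 pg/mL.
Ratio ≈ 125.89 / 16.499 ≈ 7.6302.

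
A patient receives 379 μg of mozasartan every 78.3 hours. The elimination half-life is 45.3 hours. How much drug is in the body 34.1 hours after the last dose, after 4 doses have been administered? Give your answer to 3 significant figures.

The 4 doses were given 269, 190.7, 112.4, 34.1 hours ago.
Total = 379·(1/2)^(269/45.3) + 379·(1/2)^(190.7/45.3) + 379·(1/2)^(112.4/45.3) + 379·(1/2)^(34.1/45.3)
      = 6.1811 + 20.483 + 67.875 + 224.92 ≈ 319.46 μg.

319 μg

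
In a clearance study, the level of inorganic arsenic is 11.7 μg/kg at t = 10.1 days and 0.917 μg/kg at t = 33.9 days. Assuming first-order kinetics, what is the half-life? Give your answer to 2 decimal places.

6.48 days

Over Δt = 33.9 − 10.1 = 23.8 days, the level fell by a factor of 11.7/0.917 ≈ 12.759.
n = log₂(12.759) ≈ 3.6734 half-lives, so t½ = 23.8/3.6734 ≈ 6.4789 days.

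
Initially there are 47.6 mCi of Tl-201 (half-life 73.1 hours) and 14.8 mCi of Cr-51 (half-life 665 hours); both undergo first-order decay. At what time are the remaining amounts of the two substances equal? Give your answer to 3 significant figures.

Set 47.6·(1/2)^(t/73.1) = 14.8·(1/2)^(t/665).
Taking log₂: log₂(47.6/14.8) = t·(1/73.1 − 1/665).
log₂(3.2162) = 1.6854; 1/73.1 − 1/665 = 0.012176.
t = 1.6854 / 0.012176 ≈ 138.42 hours.

138 hours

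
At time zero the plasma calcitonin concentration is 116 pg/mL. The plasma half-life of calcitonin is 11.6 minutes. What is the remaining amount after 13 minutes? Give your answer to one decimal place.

53.3 pg/mL

Number of half-lives: n = 13/11.6 ≈ 1.1207.
Remaining = 116 × (1/2)^1.1207 = 116 × 0.45987 ≈ 53.345 pg/mL.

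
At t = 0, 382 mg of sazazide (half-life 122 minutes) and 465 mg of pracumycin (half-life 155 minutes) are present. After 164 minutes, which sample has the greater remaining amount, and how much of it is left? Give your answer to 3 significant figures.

pracumycin, 223 mg

sazazide: 382 × (1/2)^1.3443 ≈ 150.45 mg.
pracumycin: 465 × (1/2)^1.0581 ≈ 223.33 mg.
Pracumycin has more remaining, at ≈ 223.33 mg.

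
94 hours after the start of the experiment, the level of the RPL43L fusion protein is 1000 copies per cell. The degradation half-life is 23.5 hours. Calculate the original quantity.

Number of half-lives elapsed: n = 94/23.5 ≈ 4.
A₀ = A × 2^n = 1000 × 2^4 = 1000 × 16 ≈ 16000 copies per cell.

16000 copies per cell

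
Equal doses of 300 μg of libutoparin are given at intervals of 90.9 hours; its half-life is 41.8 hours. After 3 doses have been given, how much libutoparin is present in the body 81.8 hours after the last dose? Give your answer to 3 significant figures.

The 3 doses were given 263.6, 172.7, 81.8 hours ago.
Total = 300·(1/2)^(263.6/41.8) + 300·(1/2)^(172.7/41.8) + 300·(1/2)^(81.8/41.8)
      = 3.7911 + 17.116 + 77.272 ≈ 98.179 μg.

98.2 μg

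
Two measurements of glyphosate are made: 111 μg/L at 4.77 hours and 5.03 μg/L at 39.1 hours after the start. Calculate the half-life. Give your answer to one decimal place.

Over Δt = 39.1 − 4.77 = 34.33 hours, the level fell by a factor of 111/5.03 ≈ 22.068.
n = log₂(22.068) ≈ 4.4639 half-lives, so t½ = 34.33/4.4639 ≈ 7.6907 hours.

7.7 hours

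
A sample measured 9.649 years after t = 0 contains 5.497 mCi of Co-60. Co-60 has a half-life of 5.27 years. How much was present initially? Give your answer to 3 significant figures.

Number of half-lives elapsed: n = 9.649/5.27 ≈ 1.8309.
A₀ = A × 2^n = 5.497 × 2^1.8309 = 5.497 × 3.5577 ≈ 19.556 mCi.

19.6 mCi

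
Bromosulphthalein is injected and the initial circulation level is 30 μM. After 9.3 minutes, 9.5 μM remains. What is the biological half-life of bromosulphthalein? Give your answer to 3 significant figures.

A/A₀ = 9.5/30 ≈ 0.31667.
n = log₂(3.1579) ≈ 1.659 half-lives elapsed in 9.3 minutes.
t½ = 9.3/1.659 ≈ 5.6059 minutes.

5.61 minutes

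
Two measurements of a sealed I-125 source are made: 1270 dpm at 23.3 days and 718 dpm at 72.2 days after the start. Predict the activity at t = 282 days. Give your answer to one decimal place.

62.2 dpm

Over Δt = 72.2 − 23.3 = 48.9 days, the level fell by a factor of 1270/718 ≈ 1.7688.
n = log₂(1.7688) ≈ 0.82277 half-lives, so t½ = 48.9/0.82277 ≈ 59.433 days.
From t = 72.2 to t = 282: 718 × (1/2)^((282−72.2)/59.433) ≈ 62.156 dpm.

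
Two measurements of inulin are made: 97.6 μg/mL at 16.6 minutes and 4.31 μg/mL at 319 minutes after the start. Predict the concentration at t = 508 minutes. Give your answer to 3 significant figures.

0.613 μg/mL

Over Δt = 319 − 16.6 = 302.4 minutes, the level fell by a factor of 97.6/4.31 ≈ 22.645.
n = log₂(22.645) ≈ 4.5011 half-lives, so t½ = 302.4/4.5011 ≈ 67.183 minutes.
From t = 319 to t = 508: 4.31 × (1/2)^((508−319)/67.183) ≈ 0.61322 μg/mL.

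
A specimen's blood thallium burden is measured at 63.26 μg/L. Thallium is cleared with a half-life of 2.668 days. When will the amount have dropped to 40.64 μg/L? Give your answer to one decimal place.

Fraction remaining = 40.64/63.26 ≈ 0.64243.
n = log₂(63.26/40.64) = ln(1.5566)/ln 2 ≈ 0.63839 half-lives.
t = n × t½ = 0.63839 × 2.668 ≈ 1.7032 days.

1.7 days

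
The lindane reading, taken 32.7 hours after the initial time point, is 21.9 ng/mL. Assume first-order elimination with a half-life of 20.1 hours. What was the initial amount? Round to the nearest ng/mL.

Number of half-lives elapsed: n = 32.7/20.1 ≈ 1.6269.
A₀ = A × 2^n = 21.9 × 2^1.6269 = 21.9 × 3.0884 ≈ 67.636 ng/mL.

68 ng/mL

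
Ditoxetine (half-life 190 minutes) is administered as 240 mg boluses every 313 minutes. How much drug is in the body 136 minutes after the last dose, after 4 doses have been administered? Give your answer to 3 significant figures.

212 mg

The 4 doses were given 1075, 762, 449, 136 minutes ago.
Total = 240·(1/2)^(1075/190) + 240·(1/2)^(762/190) + 240·(1/2)^(449/190) + 240·(1/2)^(136/190)
      = 4.7535 + 14.891 + 46.648 + 146.13 ≈ 212.42 mg.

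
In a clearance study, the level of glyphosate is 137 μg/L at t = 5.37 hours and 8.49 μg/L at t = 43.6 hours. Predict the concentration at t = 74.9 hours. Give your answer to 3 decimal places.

0.871 μg/L

Over Δt = 43.6 − 5.37 = 38.23 hours, the level fell by a factor of 137/8.49 ≈ 16.137.
n = log₂(16.137) ≈ 4.0123 half-lives, so t½ = 38.23/4.0123 ≈ 9.5283 hours.
From t = 43.6 to t = 74.9: 8.49 × (1/2)^((74.9−43.6)/9.5283) ≈ 0.87104 μg/L.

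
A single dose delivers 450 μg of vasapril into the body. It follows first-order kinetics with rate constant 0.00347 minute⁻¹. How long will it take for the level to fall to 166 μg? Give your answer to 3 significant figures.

287 minutes

t½ = ln 2 / λ = 0.69315 / 0.00347 ≈ 199.75 minutes.
Fraction remaining = 166/450 ≈ 0.36889.
n = log₂(450/166) = ln(2.7108)/ln 2 ≈ 1.4387 half-lives.
t = n × t½ = 1.4387 × 199.75 ≈ 287.39 minutes.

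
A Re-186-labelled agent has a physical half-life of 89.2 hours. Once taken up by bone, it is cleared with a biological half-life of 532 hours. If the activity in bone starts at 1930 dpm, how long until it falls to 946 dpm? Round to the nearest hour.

79 hours

1/t_eff = 1/t_phys + 1/t_biol = 1/89.2 + 1/532 = 0.01309 per hour.
t_eff = 89.2 × 532 / (89.2 + 532) ≈ 76.392 hours.
n = log₂(1930/946) ≈ 1.0287; t = 1.0287 × 76.392 ≈ 78.583 hours.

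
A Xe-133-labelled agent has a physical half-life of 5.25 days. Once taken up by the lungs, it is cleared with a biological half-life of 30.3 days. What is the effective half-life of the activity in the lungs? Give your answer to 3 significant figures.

1/t_eff = 1/t_phys + 1/t_biol = 1/5.25 + 1/30.3 = 0.22348 per day.
t_eff = 5.25 × 30.3 / (5.25 + 30.3) ≈ 4.4747 days.

4.47 days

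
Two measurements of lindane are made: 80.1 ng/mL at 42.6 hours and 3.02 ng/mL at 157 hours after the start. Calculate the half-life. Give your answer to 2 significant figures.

Over Δt = 157 − 42.6 = 114.4 hours, the level fell by a factor of 80.1/3.02 ≈ 26.523.
n = log₂(26.523) ≈ 4.7292 half-lives, so t½ = 114.4/4.7292 ≈ 24.19 hours.

24 hours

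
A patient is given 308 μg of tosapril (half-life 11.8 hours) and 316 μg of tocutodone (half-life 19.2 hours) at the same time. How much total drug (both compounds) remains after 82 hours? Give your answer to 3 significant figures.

18.9 μg

tosapril: 308 × (1/2)^(82/11.8) = 308 × (1/2)^6.9492 ≈ 2.4926 μg.
tocutodone: 316 × (1/2)^(82/19.2) = 316 × (1/2)^4.2708 ≈ 16.37 μg.
Total = 2.4926 + 16.37 ≈ 18.862 μg.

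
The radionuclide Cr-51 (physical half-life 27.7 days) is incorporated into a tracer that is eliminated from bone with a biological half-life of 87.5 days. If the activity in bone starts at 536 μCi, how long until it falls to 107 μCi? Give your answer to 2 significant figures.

49 days

1/t_eff = 1/t_phys + 1/t_biol = 1/27.7 + 1/87.5 = 0.04753 per day.
t_eff = 27.7 × 87.5 / (27.7 + 87.5) ≈ 21.039 days.
n = log₂(536/107) ≈ 2.3246; t = 2.3246 × 21.039 ≈ 48.909 days.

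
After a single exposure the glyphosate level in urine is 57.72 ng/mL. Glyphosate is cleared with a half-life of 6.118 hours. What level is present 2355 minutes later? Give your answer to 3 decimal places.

Convert the elapsed time: 2355 minutes = 39.25 hours.
Number of half-lives: n = 39.25/6.118 ≈ 6.4155.
Remaining = 57.72 × (1/2)^6.4155 = 57.72 × 0.011715 ≈ 0.67619 ng/mL.

0.676 ng/mL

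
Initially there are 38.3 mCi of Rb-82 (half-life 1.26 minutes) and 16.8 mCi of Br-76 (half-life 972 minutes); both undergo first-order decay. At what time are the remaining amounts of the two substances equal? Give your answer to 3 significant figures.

1.50 minutes

Set 38.3·(1/2)^(t/1.26) = 16.8·(1/2)^(t/972).
Taking log₂: log₂(38.3/16.8) = t·(1/1.26 − 1/972).
log₂(2.2798) = 1.1889; 1/1.26 − 1/972 = 0.79262.
t = 1.1889 / 0.79262 ≈ 1.4999 minutes.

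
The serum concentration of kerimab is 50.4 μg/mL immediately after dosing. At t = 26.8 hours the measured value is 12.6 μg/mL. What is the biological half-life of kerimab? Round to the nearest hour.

A/A₀ = 12.6/50.4 ≈ 0.25.
n = log₂(4) ≈ 2 half-lives elapsed in 26.8 hours.
t½ = 26.8/2 ≈ 13.4 hours.

13 hours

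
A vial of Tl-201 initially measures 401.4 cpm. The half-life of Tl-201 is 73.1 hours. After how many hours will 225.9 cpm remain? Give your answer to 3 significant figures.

60.6 hours

Fraction remaining = 225.9/401.4 ≈ 0.56278.
n = log₂(401.4/225.9) = ln(1.7769)/ln 2 ≈ 0.82936 half-lives.
t = n × t½ = 0.82936 × 73.1 ≈ 60.626 hours.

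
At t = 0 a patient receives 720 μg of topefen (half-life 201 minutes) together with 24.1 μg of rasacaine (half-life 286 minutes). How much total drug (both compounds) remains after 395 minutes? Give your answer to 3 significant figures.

topefen: 720 × (1/2)^(395/201) = 720 × (1/2)^1.9652 ≈ 184.4 μg.
rasacaine: 24.1 × (1/2)^(395/286) = 24.1 × (1/2)^1.3811 ≈ 9.2525 μg.
Total = 184.4 + 9.2525 ≈ 193.65 μg.

194 μg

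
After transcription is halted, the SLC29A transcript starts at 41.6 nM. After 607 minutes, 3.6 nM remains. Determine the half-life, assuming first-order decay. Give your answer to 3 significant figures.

A/A₀ = 3.6/41.6 ≈ 0.086538.
n = log₂(11.556) ≈ 3.5305 half-lives elapsed in 607 minutes.
t½ = 607/3.5305 ≈ 171.93 minutes.

172 minutes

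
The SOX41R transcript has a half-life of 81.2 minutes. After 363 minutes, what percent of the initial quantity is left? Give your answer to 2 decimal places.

4.51%

n = 363/81.2 ≈ 4.4704 half-lives.
Fraction remaining = (1/2)^4.4704 ≈ 0.045109, i.e. 4.5109%.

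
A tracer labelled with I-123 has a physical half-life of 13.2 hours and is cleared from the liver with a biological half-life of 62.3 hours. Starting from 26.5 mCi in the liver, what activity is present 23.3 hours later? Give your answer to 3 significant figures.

6.02 mCi

1/t_eff = 1/t_phys + 1/t_biol = 1/13.2 + 1/62.3 = 0.091809 per hour.
t_eff = 13.2 × 62.3 / (13.2 + 62.3) ≈ 10.892 hours.
Remaining = 26.5 × (1/2)^(23.3/10.892) = 26.5 × (1/2)^2.1391 ≈ 6.0159 mCi.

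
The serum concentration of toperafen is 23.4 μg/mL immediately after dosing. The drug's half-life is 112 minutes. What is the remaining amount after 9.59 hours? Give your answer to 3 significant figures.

Convert the elapsed time: 9.59 hours = 575.4 minutes.
Number of half-lives: n = 575.4/112 ≈ 5.1375.
Remaining = 23.4 × (1/2)^5.1375 = 23.4 × 0.028409 ≈ 0.66477 μg/mL.

0.665 μg/mL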